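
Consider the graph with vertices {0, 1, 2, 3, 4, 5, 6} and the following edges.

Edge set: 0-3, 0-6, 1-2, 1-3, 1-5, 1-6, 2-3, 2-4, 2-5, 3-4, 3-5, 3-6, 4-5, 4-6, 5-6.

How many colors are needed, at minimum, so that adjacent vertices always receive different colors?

4

1, 3, 5, 6 are pairwise adjacent (a clique of size 4), so at least 4 colors are needed.
4 colors suffice: color red → {3}; color blue → {2, 6}; color green → {0, 5}; color yellow → {1, 4}. Each edge has distinct colors on its endpoints.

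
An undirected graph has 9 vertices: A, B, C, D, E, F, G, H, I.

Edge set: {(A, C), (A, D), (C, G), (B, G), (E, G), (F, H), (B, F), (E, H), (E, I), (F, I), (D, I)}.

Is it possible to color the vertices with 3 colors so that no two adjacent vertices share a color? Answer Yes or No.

Yes

The chromatic number is 3. The cycle E-H-F-B-G-E has odd length 5, so it cannot be 2-colored; at least 3 colors are needed.
3 colors suffice: A=2, B=3, C=1, D=1, E=1, F=1, G=2, H=2, I=2.
That is already a proper 3-coloring.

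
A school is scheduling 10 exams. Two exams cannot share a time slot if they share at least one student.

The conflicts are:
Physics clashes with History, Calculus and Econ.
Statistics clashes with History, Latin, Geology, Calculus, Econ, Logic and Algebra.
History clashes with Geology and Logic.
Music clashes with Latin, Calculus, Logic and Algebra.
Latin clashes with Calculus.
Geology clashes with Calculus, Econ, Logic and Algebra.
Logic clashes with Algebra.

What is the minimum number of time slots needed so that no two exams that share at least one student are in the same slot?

Statistics, History, Geology, Logic all conflict with each other, so at least 4 time slots are needed.
A valid assignment using 4 time slots: Physics=1, Statistics=1, History=4, Music=1, Latin=2, Geology=2, Calculus=3, Econ=3, Logic=3, Algebra=4. Each listed conflict is separated.

4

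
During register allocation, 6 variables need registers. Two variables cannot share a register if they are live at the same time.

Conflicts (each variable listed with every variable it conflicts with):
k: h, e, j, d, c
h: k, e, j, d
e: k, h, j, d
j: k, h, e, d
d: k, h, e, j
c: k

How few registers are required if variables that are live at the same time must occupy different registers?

5

k, h, e, j, d are mutually in conflict, so at least 5 registers are needed.
5 registers suffice: register 1 → {k}; register 2 → {e, c}; register 3 → {h}; register 4 → {d}; register 5 → {j}. Each listed conflict is separated.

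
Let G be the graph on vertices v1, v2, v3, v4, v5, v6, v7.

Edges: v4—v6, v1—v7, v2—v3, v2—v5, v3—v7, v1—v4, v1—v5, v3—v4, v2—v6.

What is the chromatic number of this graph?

The cycle v6-v4-v1-v5-v2-v6 has odd length 5, so it cannot be 2-colored; at least 3 colors are needed.
3 colors suffice: v1=1, v2=2, v3=1, v4=2, v5=3, v6=1, v7=2. No two adjacent vertices share a color.

3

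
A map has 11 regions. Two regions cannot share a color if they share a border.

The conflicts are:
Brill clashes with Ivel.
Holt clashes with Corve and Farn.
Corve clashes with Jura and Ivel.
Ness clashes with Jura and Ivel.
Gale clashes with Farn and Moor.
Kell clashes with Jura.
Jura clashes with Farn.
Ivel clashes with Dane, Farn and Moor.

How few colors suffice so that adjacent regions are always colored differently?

2

Brill and Ivel conflict, so at least 2 colors are needed.
2 colors suffice: Brill=2, Holt=1, Corve=2, Ness=2, Gale=1, Kell=2, Jura=1, Ivel=1, Dane=2, Farn=2, Moor=2. Every pair that conflicts lands in different colors.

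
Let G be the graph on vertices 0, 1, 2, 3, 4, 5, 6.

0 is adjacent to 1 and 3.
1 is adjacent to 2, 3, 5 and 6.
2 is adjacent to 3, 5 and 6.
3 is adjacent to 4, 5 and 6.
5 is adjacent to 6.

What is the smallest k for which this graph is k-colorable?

5

1, 2, 3, 5, 6 are pairwise adjacent (a clique of size 5), so at least 5 colors are needed.
5 colors suffice: color red → {3}; color blue → {1, 4}; color green → {0, 6}; color yellow → {2}; color purple → {5}. No two adjacent vertices share a color.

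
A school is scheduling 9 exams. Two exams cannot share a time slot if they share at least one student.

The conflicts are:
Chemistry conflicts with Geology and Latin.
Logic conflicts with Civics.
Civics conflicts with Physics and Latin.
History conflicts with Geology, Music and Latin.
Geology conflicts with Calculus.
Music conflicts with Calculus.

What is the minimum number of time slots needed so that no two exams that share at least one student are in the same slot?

History and Geology conflict, so at least 2 time slots are needed.
2 time slots suffice: Chemistry=2, Logic=1, Civics=2, History=2, Geology=1, Physics=1, Music=1, Latin=1, Calculus=2. Every pair that conflicts lands in different time slots.

2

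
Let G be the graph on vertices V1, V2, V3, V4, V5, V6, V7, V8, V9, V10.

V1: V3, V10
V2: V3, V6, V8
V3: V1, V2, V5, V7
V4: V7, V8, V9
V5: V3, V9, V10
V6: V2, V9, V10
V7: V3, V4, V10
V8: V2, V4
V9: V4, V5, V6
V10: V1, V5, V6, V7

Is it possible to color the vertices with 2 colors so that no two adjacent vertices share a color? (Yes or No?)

The cycle V7-V3-V5-V9-V4-V7 has odd length 5, so it cannot be 2-colored; at least 3 colors are needed.
So 2 colors are not enough.

No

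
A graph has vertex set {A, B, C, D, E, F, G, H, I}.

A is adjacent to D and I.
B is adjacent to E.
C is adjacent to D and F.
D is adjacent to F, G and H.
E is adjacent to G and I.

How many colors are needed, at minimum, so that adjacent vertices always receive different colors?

C, D, F form a triangle, so at least 3 colors are needed.
3 colors suffice: A=green, B=blue, C=green, D=red, E=red, F=blue, G=blue, H=blue, I=blue. No two adjacent vertices share a color.

3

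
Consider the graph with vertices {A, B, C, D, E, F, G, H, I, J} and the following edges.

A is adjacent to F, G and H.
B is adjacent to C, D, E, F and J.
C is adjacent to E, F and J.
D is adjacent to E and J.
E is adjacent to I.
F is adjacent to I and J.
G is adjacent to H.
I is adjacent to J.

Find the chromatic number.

B, C, F, J form a clique, so at least 4 colors are needed.
4 colors suffice: color red → {A, B, I}; color blue → {E, G, J}; color green → {D, F, H}; color yellow → {C}. Each edge has distinct colors on its endpoints.

4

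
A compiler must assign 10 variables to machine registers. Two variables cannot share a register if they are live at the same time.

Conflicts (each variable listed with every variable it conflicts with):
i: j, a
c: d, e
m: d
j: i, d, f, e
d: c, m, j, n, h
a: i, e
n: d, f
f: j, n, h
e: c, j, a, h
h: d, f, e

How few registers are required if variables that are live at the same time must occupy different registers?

m and d conflict, so at least 2 registers are needed.
2 registers suffice: register 1 → {i, d, f, e}; register 2 → {c, m, j, a, n, h}. Each listed conflict is separated.

2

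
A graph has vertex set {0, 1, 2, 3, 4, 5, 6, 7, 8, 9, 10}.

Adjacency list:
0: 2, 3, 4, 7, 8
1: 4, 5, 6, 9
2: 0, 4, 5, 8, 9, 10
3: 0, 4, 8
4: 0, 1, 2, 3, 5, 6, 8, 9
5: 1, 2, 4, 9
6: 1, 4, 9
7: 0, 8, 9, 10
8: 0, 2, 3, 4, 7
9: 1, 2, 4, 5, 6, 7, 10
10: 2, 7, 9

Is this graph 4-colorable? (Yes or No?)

Yes

The chromatic number is 4. 0, 3, 4, 8 are mutually adjacent (a clique of size 4), so at least 4 colors are needed.
One proper 4-coloring: 0=blue, 1=green, 2=green, 3=green, 4=red, 5=yellow, 6=yellow, 7=red, 8=yellow, 9=blue, 10=yellow.
That is already a proper 4-coloring.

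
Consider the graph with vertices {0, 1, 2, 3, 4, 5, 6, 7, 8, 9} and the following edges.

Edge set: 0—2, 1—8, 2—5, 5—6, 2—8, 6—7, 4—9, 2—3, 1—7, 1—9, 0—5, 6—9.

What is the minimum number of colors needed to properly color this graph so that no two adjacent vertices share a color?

3

0, 2, 5 are pairwise adjacent, so at least 3 colors are needed.
A valid assignment using 3 colors: 0=green, 1=blue, 2=red, 3=blue, 4=blue, 5=blue, 6=green, 7=red, 8=green, 9=red. Every edge joins two different colors.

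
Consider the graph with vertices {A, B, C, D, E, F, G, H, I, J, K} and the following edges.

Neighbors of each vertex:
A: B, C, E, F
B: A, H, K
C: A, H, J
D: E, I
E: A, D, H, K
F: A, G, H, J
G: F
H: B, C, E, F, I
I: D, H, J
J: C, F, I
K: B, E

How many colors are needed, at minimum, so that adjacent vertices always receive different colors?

2

A and F are adjacent, so at least 2 colors are needed.
2 colors suffice: color 1 → {A, D, G, H, J, K}; color 2 → {B, C, E, F, I}. Each edge has distinct colors on its endpoints.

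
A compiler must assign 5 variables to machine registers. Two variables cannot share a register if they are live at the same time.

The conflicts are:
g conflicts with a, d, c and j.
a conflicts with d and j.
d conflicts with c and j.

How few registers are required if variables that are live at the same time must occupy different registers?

4

g, a, d, j all conflict with each other, so at least 4 registers are needed.
4 registers suffice: g=2, a=4, d=1, c=3, j=3. Every pair that conflicts lands in different registers.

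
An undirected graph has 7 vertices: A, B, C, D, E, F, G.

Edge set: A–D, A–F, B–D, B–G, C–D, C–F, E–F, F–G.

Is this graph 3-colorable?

The chromatic number is 3. The cycle B-G-F-C-D-B has odd length 5, so it cannot be 2-colored; at least 3 colors are needed.
A valid assignment using 3 colors: A=blue, B=green, C=blue, D=red, E=blue, F=red, G=blue.
That is already a proper 3-coloring.

Yes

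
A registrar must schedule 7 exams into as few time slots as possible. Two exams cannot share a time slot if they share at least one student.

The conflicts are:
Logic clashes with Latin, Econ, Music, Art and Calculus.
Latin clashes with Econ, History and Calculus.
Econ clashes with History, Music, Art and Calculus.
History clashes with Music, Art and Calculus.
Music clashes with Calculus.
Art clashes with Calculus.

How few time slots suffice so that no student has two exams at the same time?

4

Logic, Econ, Music, Calculus all conflict with each other, so at least 4 time slots are needed.
4 time slots suffice: Logic=3, Latin=4, Econ=2, History=3, Music=4, Art=4, Calculus=1. Each listed conflict is separated.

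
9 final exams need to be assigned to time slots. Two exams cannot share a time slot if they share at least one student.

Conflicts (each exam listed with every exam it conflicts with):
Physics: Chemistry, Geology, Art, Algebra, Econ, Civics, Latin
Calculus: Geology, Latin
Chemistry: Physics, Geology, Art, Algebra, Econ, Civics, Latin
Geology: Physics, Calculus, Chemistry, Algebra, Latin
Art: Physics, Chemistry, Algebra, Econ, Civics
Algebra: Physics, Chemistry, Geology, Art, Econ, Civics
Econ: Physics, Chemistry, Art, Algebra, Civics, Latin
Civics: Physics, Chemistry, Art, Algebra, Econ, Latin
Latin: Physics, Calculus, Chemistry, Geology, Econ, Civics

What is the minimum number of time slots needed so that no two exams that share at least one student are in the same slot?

Physics, Chemistry, Art, Algebra, Econ, Civics all conflict with each other, so at least 6 time slots are needed.
Using 6 time slots: Physics=2, Calculus=1, Chemistry=1, Geology=3, Art=6, Algebra=5, Econ=4, Civics=3, Latin=5. No two conflicting exams share a time slot.

6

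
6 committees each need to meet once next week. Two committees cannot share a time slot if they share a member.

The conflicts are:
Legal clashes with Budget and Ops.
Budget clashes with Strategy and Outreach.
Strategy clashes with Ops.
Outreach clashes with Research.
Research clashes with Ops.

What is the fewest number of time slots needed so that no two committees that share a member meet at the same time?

3

The cycle Research-Ops-Strategy-Budget-Outreach-Research has odd length 5, so it cannot be 2-colored; at least 3 time slots are needed.
3 time slots suffice: time slot 1 → {Budget, Ops}; time slot 2 → {Legal, Strategy, Outreach}; time slot 3 → {Research}. Every pair that conflicts lands in different time slots.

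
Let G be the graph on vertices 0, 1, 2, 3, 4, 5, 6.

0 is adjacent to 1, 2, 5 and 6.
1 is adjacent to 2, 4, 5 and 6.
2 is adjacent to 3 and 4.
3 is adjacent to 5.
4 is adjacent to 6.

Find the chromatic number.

0, 1, 5 are pairwise adjacent, so at least 3 colors are needed.
One proper 3-coloring: 0=blue, 1=red, 2=green, 3=red, 4=blue, 5=green, 6=green. Every edge joins two different colors.

3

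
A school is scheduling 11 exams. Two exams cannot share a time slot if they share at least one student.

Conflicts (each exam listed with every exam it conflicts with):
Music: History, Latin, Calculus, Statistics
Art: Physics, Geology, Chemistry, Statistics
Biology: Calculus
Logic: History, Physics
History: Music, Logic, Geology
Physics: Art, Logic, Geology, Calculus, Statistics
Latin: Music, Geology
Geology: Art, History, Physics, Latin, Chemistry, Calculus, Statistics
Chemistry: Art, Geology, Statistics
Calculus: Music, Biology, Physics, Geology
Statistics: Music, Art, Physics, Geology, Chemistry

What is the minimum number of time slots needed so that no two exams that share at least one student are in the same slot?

4

Art, Geology, Chemistry, Statistics are mutually in conflict, so at least 4 time slots are needed.
Using 4 time slots: Music=1, Art=4, Biology=1, Logic=1, History=2, Physics=2, Latin=2, Geology=1, Chemistry=2, Calculus=3, Statistics=3. Every pair that conflicts lands in different time slots.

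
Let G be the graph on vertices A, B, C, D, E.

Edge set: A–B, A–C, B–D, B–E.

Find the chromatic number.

2

B and D are adjacent, so at least 2 colors are needed.
A valid assignment using 2 colors: A=2, B=1, C=1, D=2, E=2. No two adjacent vertices share a color.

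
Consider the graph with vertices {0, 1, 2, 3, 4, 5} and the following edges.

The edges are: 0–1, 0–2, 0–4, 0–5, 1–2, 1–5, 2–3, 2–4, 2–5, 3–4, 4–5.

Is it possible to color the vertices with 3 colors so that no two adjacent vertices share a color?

No

0, 2, 4, 5 form a clique, so at least 4 colors are needed.
So 3 colors are not enough.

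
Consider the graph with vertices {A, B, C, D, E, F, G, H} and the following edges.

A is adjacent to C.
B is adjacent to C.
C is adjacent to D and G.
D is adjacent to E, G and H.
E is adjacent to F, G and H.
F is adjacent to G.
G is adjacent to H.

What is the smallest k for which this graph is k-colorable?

4

D, E, G, H are mutually adjacent (a clique of size 4), so at least 4 colors are needed.
4 colors suffice: color 1 → {A, B, G}; color 2 → {D, F}; color 3 → {C, E}; color 4 → {H}. Each edge has distinct colors on its endpoints.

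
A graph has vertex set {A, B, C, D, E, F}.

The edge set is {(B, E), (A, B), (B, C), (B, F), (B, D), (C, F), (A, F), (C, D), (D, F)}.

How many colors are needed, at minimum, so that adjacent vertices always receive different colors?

B, C, D, F form a clique, so at least 4 colors are needed.
4 colors suffice: color red → {B}; color blue → {E, F}; color green → {A, D}; color yellow → {C}. No two adjacent vertices share a color.

4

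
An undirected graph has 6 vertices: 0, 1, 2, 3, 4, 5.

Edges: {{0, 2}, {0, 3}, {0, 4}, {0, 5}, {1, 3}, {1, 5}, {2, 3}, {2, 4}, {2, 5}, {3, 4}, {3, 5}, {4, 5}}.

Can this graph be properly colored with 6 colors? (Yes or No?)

The chromatic number is 5. 0, 2, 3, 4, 5 are mutually adjacent (a clique of size 5), so at least 5 colors are needed.
5 colors suffice: color red → {5}; color blue → {3}; color green → {1, 4}; color yellow → {0}; color purple → {2}.
Since 6 ≥ 5, a proper 6-coloring certainly exists.

Yes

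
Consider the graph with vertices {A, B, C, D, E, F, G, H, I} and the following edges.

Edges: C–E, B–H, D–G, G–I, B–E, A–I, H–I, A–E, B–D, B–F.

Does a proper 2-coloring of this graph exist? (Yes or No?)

No

The cycle H-B-E-A-I-H has odd length 5, so it cannot be 2-colored; at least 3 colors are needed.
So 2 colors are not enough.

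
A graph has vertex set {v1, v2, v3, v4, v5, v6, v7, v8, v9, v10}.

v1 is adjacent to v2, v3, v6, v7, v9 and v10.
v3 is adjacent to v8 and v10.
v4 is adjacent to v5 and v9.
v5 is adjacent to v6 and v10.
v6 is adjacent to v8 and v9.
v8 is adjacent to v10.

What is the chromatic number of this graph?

v3, v8, v10 form a triangle, so at least 3 colors are needed.
3 colors suffice: color 1 → {v1, v5, v8}; color 2 → {v2, v4, v6, v7, v10}; color 3 → {v3, v9}. Every edge joins two different colors.

3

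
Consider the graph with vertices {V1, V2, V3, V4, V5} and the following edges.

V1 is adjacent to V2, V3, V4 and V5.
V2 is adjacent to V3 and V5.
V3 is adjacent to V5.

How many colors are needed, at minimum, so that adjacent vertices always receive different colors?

4

V1, V2, V3, V5 are pairwise adjacent (a clique of size 4), so at least 4 colors are needed.
One proper 4-coloring: V1=1, V2=4, V3=2, V4=2, V5=3. Each edge has distinct colors on its endpoints.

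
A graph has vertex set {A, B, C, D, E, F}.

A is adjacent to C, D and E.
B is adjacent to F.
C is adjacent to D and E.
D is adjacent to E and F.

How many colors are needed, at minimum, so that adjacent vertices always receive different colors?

A, C, D, E form a clique, so at least 4 colors are needed.
4 colors suffice: color 1 → {B, D}; color 2 → {A, F}; color 3 → {E}; color 4 → {C}. Each edge has distinct colors on its endpoints.

4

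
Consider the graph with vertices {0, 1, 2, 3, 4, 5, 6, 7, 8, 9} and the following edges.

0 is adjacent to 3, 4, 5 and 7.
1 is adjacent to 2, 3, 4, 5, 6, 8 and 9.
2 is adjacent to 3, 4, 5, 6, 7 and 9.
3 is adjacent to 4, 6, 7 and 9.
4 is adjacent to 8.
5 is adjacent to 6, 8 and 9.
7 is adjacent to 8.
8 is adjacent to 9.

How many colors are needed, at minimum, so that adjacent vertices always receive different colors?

1, 2, 3, 6 are pairwise adjacent (a clique of size 4), so at least 4 colors are needed.
4 colors suffice: color red → {1, 7}; color blue → {3, 5}; color green → {0, 2, 8}; color yellow → {4, 6, 9}. Each edge has distinct colors on its endpoints.

4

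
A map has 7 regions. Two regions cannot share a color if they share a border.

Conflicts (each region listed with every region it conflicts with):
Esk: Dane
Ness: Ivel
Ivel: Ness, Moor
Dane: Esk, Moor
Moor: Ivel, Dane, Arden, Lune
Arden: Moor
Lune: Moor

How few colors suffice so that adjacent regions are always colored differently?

Moor and Lune conflict, so at least 2 colors are needed.
One proper 2-coloring: Esk=1, Ness=1, Ivel=2, Dane=2, Moor=1, Arden=2, Lune=2. Each listed conflict is separated.

2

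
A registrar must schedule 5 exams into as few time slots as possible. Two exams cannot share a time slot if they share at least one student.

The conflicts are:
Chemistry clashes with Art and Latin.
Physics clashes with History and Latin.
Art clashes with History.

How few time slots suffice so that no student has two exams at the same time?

The cycle Art-History-Physics-Latin-Chemistry-Art has odd length 5, so it cannot be 2-colored; at least 3 time slots are needed.
3 time slots suffice: Chemistry=1, Physics=1, Art=3, History=2, Latin=2. Each listed conflict is separated.

3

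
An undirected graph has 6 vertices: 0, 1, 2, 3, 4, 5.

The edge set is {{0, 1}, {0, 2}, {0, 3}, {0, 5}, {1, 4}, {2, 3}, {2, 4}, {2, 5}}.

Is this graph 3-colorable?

The chromatic number is 3. 0, 2, 3 are mutually adjacent, so at least 3 colors are needed.
3 colors suffice: color red → {0, 4}; color blue → {1, 2}; color green → {3, 5}.
That is already a proper 3-coloring.

Yes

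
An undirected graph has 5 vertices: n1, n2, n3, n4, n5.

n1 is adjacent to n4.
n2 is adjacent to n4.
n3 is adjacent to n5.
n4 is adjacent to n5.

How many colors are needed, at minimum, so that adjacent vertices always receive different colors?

n1 and n4 are adjacent, so at least 2 colors are needed.
2 colors suffice: color R → {n3, n4}; color B → {n1, n2, n5}. No two adjacent vertices share a color.

2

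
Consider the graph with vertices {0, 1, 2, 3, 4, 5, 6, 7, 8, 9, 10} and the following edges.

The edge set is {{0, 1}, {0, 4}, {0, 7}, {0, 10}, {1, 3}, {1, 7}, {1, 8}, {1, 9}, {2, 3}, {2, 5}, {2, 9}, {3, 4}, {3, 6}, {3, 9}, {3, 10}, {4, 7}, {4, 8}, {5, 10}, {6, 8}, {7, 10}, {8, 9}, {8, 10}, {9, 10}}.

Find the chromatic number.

3

0, 1, 7 form a triangle, so at least 3 colors are needed.
3 colors suffice: color red → {0, 3, 5, 8}; color blue → {1, 2, 4, 6, 10}; color green → {7, 9}. No two adjacent vertices share a color.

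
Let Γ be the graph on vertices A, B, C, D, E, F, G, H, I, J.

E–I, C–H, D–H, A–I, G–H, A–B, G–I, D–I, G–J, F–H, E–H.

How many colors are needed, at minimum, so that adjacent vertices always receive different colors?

E and I are adjacent, so at least 2 colors are needed.
2 colors suffice: A=2, B=1, C=2, D=2, E=2, F=2, G=2, H=1, I=1, J=1. No two adjacent vertices share a color.

2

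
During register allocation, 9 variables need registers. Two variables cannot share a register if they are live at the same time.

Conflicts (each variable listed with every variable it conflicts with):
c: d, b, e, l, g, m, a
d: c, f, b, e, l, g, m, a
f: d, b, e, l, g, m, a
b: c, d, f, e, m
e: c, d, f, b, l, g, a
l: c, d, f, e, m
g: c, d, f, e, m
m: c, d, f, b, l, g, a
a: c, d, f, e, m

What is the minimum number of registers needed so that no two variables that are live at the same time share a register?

4

d, f, b, e all conflict with each other, so at least 4 registers are needed.
4 registers suffice: register 1 → {d}; register 2 → {c, f}; register 3 → {e, m}; register 4 → {b, l, g, a}. No two conflicting variables share a register.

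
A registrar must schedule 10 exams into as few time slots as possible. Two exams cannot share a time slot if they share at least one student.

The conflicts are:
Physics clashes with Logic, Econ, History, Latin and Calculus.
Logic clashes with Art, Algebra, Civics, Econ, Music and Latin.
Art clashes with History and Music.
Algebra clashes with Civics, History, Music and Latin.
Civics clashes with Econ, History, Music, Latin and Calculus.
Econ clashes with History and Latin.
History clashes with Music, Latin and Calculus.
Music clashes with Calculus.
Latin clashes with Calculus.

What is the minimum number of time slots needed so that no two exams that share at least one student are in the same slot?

Physics, Econ, History, Latin pairwise conflict, so at least 4 time slots are needed.
4 time slots suffice: time slot 1 → {Logic, History}; time slot 2 → {Music, Latin}; time slot 3 → {Physics, Art, Civics}; time slot 4 → {Algebra, Econ, Calculus}. No two conflicting exams share a time slot.

4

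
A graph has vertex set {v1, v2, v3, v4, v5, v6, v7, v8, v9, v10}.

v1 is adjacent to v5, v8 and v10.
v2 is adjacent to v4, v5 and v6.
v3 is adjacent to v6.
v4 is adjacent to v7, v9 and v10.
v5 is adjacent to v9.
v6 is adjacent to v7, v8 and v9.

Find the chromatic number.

3

The cycle v2-v4-v10-v1-v5-v2 has odd length 5, so it cannot be 2-colored; at least 3 colors are needed.
A valid assignment using 3 colors: v1=2, v2=2, v3=2, v4=1, v5=1, v6=1, v7=2, v8=3, v9=2, v10=3. Every edge joins two different colors.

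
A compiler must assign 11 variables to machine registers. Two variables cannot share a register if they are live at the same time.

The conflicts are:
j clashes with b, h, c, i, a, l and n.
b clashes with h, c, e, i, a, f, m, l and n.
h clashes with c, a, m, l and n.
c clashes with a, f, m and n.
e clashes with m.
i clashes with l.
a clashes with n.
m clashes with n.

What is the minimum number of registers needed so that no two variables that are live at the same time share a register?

6

j, b, h, c, a, n are mutually in conflict, so at least 6 registers are needed.
Using 6 registers: j=4, b=1, h=3, c=2, e=2, i=3, a=6, f=3, m=4, l=2, n=5. Each listed conflict is separated.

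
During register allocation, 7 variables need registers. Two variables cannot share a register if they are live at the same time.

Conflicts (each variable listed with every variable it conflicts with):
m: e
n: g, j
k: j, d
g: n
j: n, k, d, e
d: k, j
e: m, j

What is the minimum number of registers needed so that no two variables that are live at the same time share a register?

3

k, j, d pairwise conflict, so at least 3 registers are needed.
3 registers suffice: register 1 → {m, g, j}; register 2 → {n, d, e}; register 3 → {k}. Each listed conflict is separated.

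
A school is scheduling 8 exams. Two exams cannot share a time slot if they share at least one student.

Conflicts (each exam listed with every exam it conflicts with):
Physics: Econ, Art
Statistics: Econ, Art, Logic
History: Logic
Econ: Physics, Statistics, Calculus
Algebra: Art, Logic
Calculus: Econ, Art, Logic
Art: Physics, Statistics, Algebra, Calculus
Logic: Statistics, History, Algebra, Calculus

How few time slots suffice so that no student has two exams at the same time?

2

Statistics and Art conflict, so at least 2 time slots are needed.
2 time slots suffice: time slot 1 → {Econ, Art, Logic}; time slot 2 → {Physics, Statistics, History, Algebra, Calculus}. Every pair that conflicts lands in different time slots.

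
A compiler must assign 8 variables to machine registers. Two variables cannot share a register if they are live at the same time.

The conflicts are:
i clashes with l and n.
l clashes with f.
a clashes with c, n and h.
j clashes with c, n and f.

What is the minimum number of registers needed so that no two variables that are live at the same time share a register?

The cycle f-j-n-i-l-f has odd length 5, so it cannot be 2-colored; at least 3 registers are needed.
A valid assignment using 3 registers: i=3, l=2, a=2, j=2, c=1, n=1, h=1, f=1. Each listed conflict is separated.

3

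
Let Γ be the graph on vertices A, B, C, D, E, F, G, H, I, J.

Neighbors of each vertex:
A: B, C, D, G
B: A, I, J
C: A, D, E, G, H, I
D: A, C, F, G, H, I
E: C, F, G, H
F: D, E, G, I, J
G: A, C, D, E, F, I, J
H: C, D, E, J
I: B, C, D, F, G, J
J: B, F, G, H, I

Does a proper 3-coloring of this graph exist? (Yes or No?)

No

C, D, G, I form a clique, so at least 4 colors are needed.
So 3 colors are not enough.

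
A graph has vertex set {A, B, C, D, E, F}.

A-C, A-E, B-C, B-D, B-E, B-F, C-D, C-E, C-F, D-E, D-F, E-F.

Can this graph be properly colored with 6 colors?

The chromatic number is 5. B, C, D, E, F are mutually adjacent (a clique of size 5), so at least 5 colors are needed.
One proper 5-coloring: A=3, B=3, C=1, D=4, E=2, F=5.
Since 6 ≥ 5, a proper 6-coloring certainly exists.

Yes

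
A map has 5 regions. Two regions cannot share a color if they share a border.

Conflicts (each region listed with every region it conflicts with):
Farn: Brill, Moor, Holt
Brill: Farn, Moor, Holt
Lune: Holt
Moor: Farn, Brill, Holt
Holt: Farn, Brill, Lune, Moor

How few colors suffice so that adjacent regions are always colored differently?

Farn, Brill, Moor, Holt pairwise conflict, so at least 4 colors are needed.
One proper 4-coloring: Farn=2, Brill=4, Lune=2, Moor=3, Holt=1. Every pair that conflicts lands in different colors.

4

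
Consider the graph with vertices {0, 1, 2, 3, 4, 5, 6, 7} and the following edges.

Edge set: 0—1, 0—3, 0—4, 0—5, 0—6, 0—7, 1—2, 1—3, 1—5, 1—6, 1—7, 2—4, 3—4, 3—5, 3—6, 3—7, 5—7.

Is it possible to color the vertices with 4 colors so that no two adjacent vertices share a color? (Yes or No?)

No

0, 1, 3, 5, 7 form a clique, so at least 5 colors are needed.
So 4 colors are not enough.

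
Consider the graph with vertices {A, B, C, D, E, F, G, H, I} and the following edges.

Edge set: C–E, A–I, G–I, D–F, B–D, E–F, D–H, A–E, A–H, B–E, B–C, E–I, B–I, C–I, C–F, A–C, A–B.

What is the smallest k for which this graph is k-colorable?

A, B, C, E, I form a clique, so at least 5 colors are needed.
5 colors suffice: color 1 → {D, E, G}; color 2 → {B, F, H}; color 3 → {I}; color 4 → {C}; color 5 → {A}. Every edge joins two different colors.

5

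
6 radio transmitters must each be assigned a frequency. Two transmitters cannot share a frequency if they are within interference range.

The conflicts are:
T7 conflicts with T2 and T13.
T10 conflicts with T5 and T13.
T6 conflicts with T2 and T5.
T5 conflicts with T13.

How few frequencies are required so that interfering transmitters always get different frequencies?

3

T10, T5, T13 pairwise conflict, so at least 3 frequencies are needed.
Using 3 frequencies: T7=2, T10=3, T6=1, T2=3, T5=2, T13=1. No two conflicting transmitters share a frequency.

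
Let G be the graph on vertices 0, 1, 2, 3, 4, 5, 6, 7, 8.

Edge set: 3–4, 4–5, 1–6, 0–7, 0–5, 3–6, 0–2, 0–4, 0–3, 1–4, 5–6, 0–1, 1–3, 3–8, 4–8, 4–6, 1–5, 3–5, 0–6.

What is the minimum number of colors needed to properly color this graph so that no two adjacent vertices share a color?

0, 1, 3, 4, 5, 6 are mutually adjacent (a clique of size 6), so at least 6 colors are needed.
A valid assignment using 6 colors: 0=red, 1=orange, 2=blue, 3=green, 4=blue, 5=purple, 6=yellow, 7=blue, 8=red. No two adjacent vertices share a color.

6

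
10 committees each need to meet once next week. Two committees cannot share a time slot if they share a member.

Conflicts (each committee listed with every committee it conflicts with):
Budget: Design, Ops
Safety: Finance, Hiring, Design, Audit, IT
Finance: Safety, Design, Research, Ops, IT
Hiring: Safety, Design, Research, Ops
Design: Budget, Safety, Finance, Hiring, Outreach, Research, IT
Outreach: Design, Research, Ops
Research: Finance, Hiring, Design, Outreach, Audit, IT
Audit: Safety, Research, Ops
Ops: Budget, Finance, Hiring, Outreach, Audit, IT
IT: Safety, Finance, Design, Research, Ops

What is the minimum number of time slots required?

Safety, Finance, Design, IT are mutually in conflict, so at least 4 time slots are needed.
4 time slots suffice: time slot 1 → {Design, Ops}; time slot 2 → {Budget, Safety, Research}; time slot 3 → {Finance, Hiring, Outreach, Audit}; time slot 4 → {IT}. Every pair that conflicts lands in different time slots.

4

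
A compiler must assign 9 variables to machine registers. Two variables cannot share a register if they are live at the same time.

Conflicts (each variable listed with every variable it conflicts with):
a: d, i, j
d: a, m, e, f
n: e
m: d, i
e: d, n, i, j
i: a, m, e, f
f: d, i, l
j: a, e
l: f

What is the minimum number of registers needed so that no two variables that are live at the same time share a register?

2

f and l conflict, so at least 2 registers are needed.
2 registers suffice: register 1 → {a, m, e, f}; register 2 → {d, n, i, j, l}. Every pair that conflicts lands in different registers.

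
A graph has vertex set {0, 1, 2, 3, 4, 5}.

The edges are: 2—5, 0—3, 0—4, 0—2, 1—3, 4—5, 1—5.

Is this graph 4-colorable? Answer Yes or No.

The chromatic number is 3. The cycle 1-5-2-0-3-1 has odd length 5, so it cannot be 2-colored; at least 3 colors are needed.
A valid assignment using 3 colors: 0=red, 1=green, 2=blue, 3=blue, 4=blue, 5=red.
Since 4 ≥ 3, a proper 4-coloring certainly exists.

Yes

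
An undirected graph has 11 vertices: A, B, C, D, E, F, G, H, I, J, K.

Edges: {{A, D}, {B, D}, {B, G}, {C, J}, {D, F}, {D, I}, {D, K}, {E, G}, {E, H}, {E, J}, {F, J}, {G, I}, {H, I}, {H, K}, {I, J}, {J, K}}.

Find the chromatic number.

D and K are adjacent, so at least 2 colors are needed.
2 colors suffice: A=2, B=2, C=2, D=1, E=2, F=2, G=1, H=1, I=2, J=1, K=2. No two adjacent vertices share a color.

2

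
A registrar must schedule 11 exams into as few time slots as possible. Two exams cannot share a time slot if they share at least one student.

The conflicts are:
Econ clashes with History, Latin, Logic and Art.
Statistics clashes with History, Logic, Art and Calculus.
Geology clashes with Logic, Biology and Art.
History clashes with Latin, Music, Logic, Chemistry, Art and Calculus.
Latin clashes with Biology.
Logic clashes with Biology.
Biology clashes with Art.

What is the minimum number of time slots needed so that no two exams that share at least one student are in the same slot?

Statistics, History, Calculus are mutually in conflict, so at least 3 time slots are needed.
3 time slots suffice: time slot 1 → {History, Biology}; time slot 2 → {Latin, Music, Logic, Chemistry, Art, Calculus}; time slot 3 → {Econ, Statistics, Geology}. Each listed conflict is separated.

3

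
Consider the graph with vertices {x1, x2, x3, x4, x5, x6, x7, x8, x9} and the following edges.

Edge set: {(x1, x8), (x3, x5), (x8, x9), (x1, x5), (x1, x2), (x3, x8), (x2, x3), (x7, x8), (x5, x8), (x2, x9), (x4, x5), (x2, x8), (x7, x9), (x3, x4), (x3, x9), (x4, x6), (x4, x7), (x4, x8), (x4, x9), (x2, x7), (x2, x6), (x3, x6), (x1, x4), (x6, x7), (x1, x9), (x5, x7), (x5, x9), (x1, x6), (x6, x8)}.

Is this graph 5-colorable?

Yes

The chromatic number is 5. x3, x4, x5, x8, x9 are pairwise adjacent (a clique of size 5), so at least 5 colors are needed.
5 colors suffice: color 1 → {x8}; color 2 → {x2, x4}; color 3 → {x6, x9}; color 4 → {x1, x3, x7}; color 5 → {x5}.
That is already a proper 5-coloring.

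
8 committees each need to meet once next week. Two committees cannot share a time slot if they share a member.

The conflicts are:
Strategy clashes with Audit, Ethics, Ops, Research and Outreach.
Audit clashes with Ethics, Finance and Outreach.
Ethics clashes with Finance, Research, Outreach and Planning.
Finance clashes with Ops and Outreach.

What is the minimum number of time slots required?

Strategy, Audit, Ethics, Outreach pairwise conflict, so at least 4 time slots are needed.
4 time slots suffice: time slot 1 → {Ethics, Ops}; time slot 2 → {Strategy, Finance, Planning}; time slot 3 → {Research, Outreach}; time slot 4 → {Audit}. No two conflicting committees share a time slot.

4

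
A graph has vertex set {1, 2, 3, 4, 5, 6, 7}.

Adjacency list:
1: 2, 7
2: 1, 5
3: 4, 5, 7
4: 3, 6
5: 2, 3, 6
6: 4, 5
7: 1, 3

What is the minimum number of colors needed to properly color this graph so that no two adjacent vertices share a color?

3

The cycle 2-1-7-3-5-2 has odd length 5, so it cannot be 2-colored; at least 3 colors are needed.
3 colors suffice: 1=c, 2=a, 3=a, 4=b, 5=b, 6=a, 7=b. Each edge has distinct colors on its endpoints.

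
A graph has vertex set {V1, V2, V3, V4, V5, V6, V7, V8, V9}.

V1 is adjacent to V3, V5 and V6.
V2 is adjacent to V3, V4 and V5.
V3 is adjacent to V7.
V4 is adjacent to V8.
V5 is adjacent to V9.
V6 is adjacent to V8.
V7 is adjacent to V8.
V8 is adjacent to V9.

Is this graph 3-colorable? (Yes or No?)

The chromatic number is 3. The cycle V2-V3-V7-V8-V4-V2 has odd length 5, so it cannot be 2-colored; at least 3 colors are needed.
A valid assignment using 3 colors: V1=blue, V2=blue, V3=red, V4=green, V5=red, V6=green, V7=blue, V8=red, V9=blue.
That is already a proper 3-coloring.

Yes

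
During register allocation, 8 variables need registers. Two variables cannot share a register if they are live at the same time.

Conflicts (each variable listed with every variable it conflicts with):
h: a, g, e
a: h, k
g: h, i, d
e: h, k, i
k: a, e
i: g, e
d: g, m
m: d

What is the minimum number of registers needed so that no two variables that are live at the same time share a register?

2

e and k conflict, so at least 2 registers are needed.
2 registers suffice: h=2, a=1, g=1, e=1, k=2, i=2, d=2, m=1. Each listed conflict is separated.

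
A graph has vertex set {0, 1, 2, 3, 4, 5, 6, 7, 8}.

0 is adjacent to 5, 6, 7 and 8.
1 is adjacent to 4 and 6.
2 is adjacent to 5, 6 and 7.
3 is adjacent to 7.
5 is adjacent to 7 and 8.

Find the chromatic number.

0, 5, 8 are pairwise adjacent, so at least 3 colors are needed.
3 colors suffice: color a → {0, 1, 2, 3}; color b → {4, 6, 7, 8}; color c → {5}. Every edge joins two different colors.

3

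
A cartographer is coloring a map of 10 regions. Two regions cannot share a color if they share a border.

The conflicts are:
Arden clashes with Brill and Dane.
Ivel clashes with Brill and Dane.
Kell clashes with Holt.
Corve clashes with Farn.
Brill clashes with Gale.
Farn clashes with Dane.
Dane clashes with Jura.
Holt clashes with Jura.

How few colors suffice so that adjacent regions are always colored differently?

2

Brill and Gale conflict, so at least 2 colors are needed.
2 colors suffice: color 1 → {Corve, Brill, Dane, Holt}; color 2 → {Arden, Ivel, Kell, Farn, Jura, Gale}. Each listed conflict is separated.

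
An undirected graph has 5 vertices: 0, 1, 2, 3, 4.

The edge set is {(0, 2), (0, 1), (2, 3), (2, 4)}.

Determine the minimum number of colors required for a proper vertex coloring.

2

0 and 2 are adjacent, so at least 2 colors are needed.
2 colors suffice: color red → {1, 2}; color blue → {0, 3, 4}. No two adjacent vertices share a color.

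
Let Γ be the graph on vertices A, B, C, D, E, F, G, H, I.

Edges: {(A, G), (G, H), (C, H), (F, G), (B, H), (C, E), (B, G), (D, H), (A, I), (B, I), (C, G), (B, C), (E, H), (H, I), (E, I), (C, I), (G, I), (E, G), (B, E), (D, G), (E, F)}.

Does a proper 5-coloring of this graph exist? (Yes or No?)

B, C, E, G, H, I form a clique, so at least 6 colors are needed.
So 5 colors are not enough.

No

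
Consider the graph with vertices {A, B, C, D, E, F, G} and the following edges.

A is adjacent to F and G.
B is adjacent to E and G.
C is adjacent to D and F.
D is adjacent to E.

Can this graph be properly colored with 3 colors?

The chromatic number is 3. The cycle G-B-E-D-C-F-A-G has odd length 7, so it cannot be 2-colored; at least 3 colors are needed.
3 colors suffice: color 1 → {A, B, D}; color 2 → {E, F, G}; color 3 → {C}.
That is already a proper 3-coloring.

Yes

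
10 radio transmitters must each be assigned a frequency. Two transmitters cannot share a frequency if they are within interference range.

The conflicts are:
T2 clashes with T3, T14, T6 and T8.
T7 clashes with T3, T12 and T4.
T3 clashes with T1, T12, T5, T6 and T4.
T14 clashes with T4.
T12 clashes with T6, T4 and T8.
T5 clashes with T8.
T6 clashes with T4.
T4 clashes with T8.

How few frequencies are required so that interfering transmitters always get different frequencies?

4

T7, T3, T12, T4 are mutually in conflict, so at least 4 frequencies are needed.
4 frequencies suffice: frequency 1 → {T3, T14, T8}; frequency 2 → {T2, T1, T5, T4}; frequency 3 → {T12}; frequency 4 → {T7, T6}. Each listed conflict is separated.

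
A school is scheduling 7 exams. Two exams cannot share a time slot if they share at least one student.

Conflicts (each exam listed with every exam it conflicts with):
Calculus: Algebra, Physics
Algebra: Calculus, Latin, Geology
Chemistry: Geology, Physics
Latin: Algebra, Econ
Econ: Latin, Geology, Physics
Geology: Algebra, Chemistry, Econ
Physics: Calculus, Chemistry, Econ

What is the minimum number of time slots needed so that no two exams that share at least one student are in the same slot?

3

The cycle Calculus-Physics-Chemistry-Geology-Algebra-Calculus has odd length 5, so it cannot be 2-colored; at least 3 time slots are needed.
3 time slots suffice: time slot 1 → {Algebra, Chemistry, Econ}; time slot 2 → {Latin, Geology, Physics}; time slot 3 → {Calculus}. Every pair that conflicts lands in different time slots.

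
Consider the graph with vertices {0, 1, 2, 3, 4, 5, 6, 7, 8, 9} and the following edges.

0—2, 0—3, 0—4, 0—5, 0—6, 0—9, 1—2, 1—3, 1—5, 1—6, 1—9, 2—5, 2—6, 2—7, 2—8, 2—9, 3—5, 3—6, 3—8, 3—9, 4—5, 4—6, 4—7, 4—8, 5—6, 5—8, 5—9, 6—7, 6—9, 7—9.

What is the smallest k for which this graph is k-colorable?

0, 2, 5, 6, 9 form a clique, so at least 5 colors are needed.
A valid assignment using 5 colors: 0=e, 1=e, 2=d, 3=d, 4=c, 5=a, 6=b, 7=a, 8=b, 9=c. No two adjacent vertices share a color.

5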